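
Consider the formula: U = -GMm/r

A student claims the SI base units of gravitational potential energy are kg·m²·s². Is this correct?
Units of each symbol in U = -GMm/r:
  G (gravitational constant): m³/(kg·s²)
  M (mass): kg
  m (mass): kg
  r (distance): m  → in the denominator, contributes 1/m
  The minus sign does not affect the units.

Multiplying the contributions: [m³/(kg·s²)] · [kg] · [kg] · [1/m]
Adding exponents of each base unit: kg: 1, m: 2, s: -2
SI base units of gravitational potential energy: kg·m²/s²

The claimed units kg·m²·s² (exponents kg: 1, m: 2, s: 2) do not match the derived units kg·m²/s² (exponents kg: 1, m: 2, s: -2), so the claim is incorrect.

Answer: No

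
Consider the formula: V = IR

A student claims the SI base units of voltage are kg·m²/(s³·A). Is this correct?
Units of each symbol in V = IR:
  I (current): A
  R (resistance, in ohms): kg·m²/(s³·A²)

Multiplying the contributions: [A] · [kg·m²/(s³·A²)]
Adding exponents of each base unit: kg: 1, m: 2, s: -3, A: -1
SI base units of voltage: kg·m²/(s³·A)

The claimed units kg·m²/(s³·A) match the derived units, so the claim is correct.

Answer: Yes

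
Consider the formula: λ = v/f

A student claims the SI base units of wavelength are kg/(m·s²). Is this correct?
Units of each symbol in λ = v/f:
  v (wave speed): m/s
  f (frequency): 1/s  → in the denominator, contributes s

Multiplying the contributions: [m/s] · [s]
Adding exponents of each base unit: m: 1
SI base units of wavelength: m

The claimed units kg/(m·s²) (exponents kg: 1, m: -1, s: -2) do not match the derived units m (exponents m: 1), so the claim is incorrect.

Answer: No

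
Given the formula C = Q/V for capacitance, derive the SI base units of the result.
Units of each symbol in C = Q/V:
  Q (charge, in coulombs): s·A
  V (voltage, in volts): kg·m²/(s³·A)  → in the denominator, contributes s³·A/(kg·m²)

Multiplying the contributions: [s·A] · [s³·A/(kg·m²)]
Adding exponents of each base unit: kg: -1, m: -2, s: 4, A: 2
SI base units of capacitance: s⁴·A²/(kg·m²)

Answer: s⁴·A²/(kg·m²)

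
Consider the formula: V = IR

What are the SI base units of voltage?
Units of each symbol in V = IR:
  I (current): A
  R (resistance, in ohms): kg·m²/(s³·A²)

Multiplying the contributions: [A] · [kg·m²/(s³·A²)]
Adding exponents of each base unit: kg: 1, m: 2, s: -3, A: -1
SI base units of voltage: kg·m²/(s³·A)

Answer: kg·m²/(s³·A)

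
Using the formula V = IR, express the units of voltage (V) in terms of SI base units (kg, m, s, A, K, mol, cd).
Units of each symbol in V = IR:
  I (current): A
  R (resistance, in ohms): kg·m²/(s³·A²)

Multiplying the contributions: [A] · [kg·m²/(s³·A²)]
Adding exponents of each base unit: kg: 1, m: 2, s: -3, A: -1
SI base units of voltage: kg·m²/(s³·A)

Answer: kg·m²/(s³·A)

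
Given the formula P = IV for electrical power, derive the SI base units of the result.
Units of each symbol in P = IV:
  I (current): A
  V (voltage, in volts): kg·m²/(s³·A)

Multiplying the contributions: [A] · [kg·m²/(s³·A)]
Adding exponents of each base unit: kg: 1, m: 2, s: -3
SI base units of electrical power: kg·m²/s³

Answer: kg·m²/s³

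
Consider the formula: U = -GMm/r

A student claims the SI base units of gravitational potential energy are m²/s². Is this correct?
Units of each symbol in U = -GMm/r:
  G (gravitational constant): m³/(kg·s²)
  M (mass): kg
  m (mass): kg
  r (distance): m  → in the denominator, contributes 1/m
  The minus sign does not affect the units.

Multiplying the contributions: [m³/(kg·s²)] · [kg] · [kg] · [1/m]
Adding exponents of each base unit: kg: 1, m: 2, s: -2
SI base units of gravitational potential energy: kg·m²/s²

The claimed units m²/s² (exponents m: 2, s: -2) do not match the derived units kg·m²/s² (exponents kg: 1, m: 2, s: -2), so the claim is incorrect.

Answer: No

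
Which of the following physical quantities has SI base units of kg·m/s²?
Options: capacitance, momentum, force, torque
Checking the SI base units of each option:
  capacitance (C = Q/V): s⁴·A²/(kg·m²)  ✗
  momentum (p = mv): kg·m/s  ✗
  force (F = ma): kg·m/s²  ✓ matches
  torque (τ = Fr): kg·m²/s²  ✗

Only force has units kg·m/s².

Answer: force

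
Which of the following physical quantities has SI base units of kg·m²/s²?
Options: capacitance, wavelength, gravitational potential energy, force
Checking the SI base units of each option:
  capacitance (C = Q/V): s⁴·A²/(kg·m²)  ✗
  wavelength (λ = v/f): m  ✗
  gravitational potential energy (U = -GMm/r): kg·m²/s²  ✓ matches
  force (F = ma): kg·m/s²  ✗

Only gravitational potential energy has units kg·m²/s².

Answer: gravitational potential energy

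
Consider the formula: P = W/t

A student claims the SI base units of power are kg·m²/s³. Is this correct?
Units of each symbol in P = W/t:
  W (work): kg·m²/s²
  t (time): s  → in the denominator, contributes 1/s

Multiplying the contributions: [kg·m²/s²] · [1/s]
Adding exponents of each base unit: kg: 1, m: 2, s: -3
SI base units of power: kg·m²/s³

The claimed units kg·m²/s³ match the derived units, so the claim is correct.

Answer: Yes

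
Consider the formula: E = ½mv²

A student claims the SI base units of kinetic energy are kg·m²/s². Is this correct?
Units of each symbol in E = ½mv²:
  m (mass): kg
  v (speed): m/s  → to the power 2, contributes m²/s²
  The factor ½ is dimensionless.

Multiplying the contributions: [kg] · [m²/s²]
Adding exponents of each base unit: kg: 1, m: 2, s: -2
SI base units of kinetic energy: kg·m²/s²

The claimed units kg·m²/s² match the derived units, so the claim is correct.

Answer: Yes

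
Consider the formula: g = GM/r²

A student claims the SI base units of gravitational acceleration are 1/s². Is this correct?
Units of each symbol in g = GM/r²:
  G (gravitational constant): m³/(kg·s²)
  M (mass): kg
  r (distance): m  → to the power 2 in the denominator, contributes 1/m²

Multiplying the contributions: [m³/(kg·s²)] · [kg] · [1/m²]
Adding exponents of each base unit: m: 1, s: -2
SI base units of gravitational acceleration: m/s²

The claimed units 1/s² (exponents s: -2) do not match the derived units m/s² (exponents m: 1, s: -2), so the claim is incorrect.

Answer: No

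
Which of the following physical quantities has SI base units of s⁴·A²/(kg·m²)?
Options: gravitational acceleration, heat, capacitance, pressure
Checking the SI base units of each option:
  gravitational acceleration (g = GM/r²): m/s²  ✗
  heat (Q = mcΔT): kg·m²/s²  ✗
  capacitance (C = Q/V): s⁴·A²/(kg·m²)  ✓ matches
  pressure (P = F/A): kg/(m·s²)  ✗

Only capacitance has units s⁴·A²/(kg·m²).

Answer: capacitance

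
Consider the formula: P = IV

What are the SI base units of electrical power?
Units of each symbol in P = IV:
  I (current): A
  V (voltage, in volts): kg·m²/(s³·A)

Multiplying the contributions: [A] · [kg·m²/(s³·A)]
Adding exponents of each base unit: kg: 1, m: 2, s: -3
SI base units of electrical power: kg·m²/s³

Answer: kg·m²/s³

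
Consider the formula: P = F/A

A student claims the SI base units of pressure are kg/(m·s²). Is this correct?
Units of each symbol in P = F/A:
  F (force): kg·m/s²
  A (area): m²  → in the denominator, contributes 1/m²

Multiplying the contributions: [kg·m/s²] · [1/m²]
Adding exponents of each base unit: kg: 1, m: -1, s: -2
SI base units of pressure: kg/(m·s²)

The claimed units kg/(m·s²) match the derived units, so the claim is correct.

Answer: Yes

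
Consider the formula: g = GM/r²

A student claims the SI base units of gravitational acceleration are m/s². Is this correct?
Units of each symbol in g = GM/r²:
  G (gravitational constant): m³/(kg·s²)
  M (mass): kg
  r (distance): m  → to the power 2 in the denominator, contributes 1/m²

Multiplying the contributions: [m³/(kg·s²)] · [kg] · [1/m²]
Adding exponents of each base unit: m: 1, s: -2
SI base units of gravitational acceleration: m/s²

The claimed units m/s² match the derived units, so the claim is correct.

Answer: Yes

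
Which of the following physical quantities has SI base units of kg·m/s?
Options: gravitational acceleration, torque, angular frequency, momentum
Checking the SI base units of each option:
  gravitational acceleration (g = GM/r²): m/s²  ✗
  torque (τ = Fr): kg·m²/s²  ✗
  angular frequency (ω = 2πf): 1/s  ✗
  momentum (p = mv): kg·m/s  ✓ matches

Only momentum has units kg·m/s.

Answer: momentum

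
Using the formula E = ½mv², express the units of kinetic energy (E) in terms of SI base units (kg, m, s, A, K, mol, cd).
Units of each symbol in E = ½mv²:
  m (mass): kg
  v (speed): m/s  → to the power 2, contributes m²/s²
  The factor ½ is dimensionless.

Multiplying the contributions: [kg] · [m²/s²]
Adding exponents of each base unit: kg: 1, m: 2, s: -2
SI base units of kinetic energy: kg·m²/s²

Answer: kg·m²/s²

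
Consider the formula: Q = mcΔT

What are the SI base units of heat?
Units of each symbol in Q = mcΔT:
  m (mass): kg
  c (specific heat capacity, in J/(kg·K)): m²/(s²·K)
  ΔT (temperature change): K

Multiplying the contributions: [kg] · [m²/(s²·K)] · [K]
Adding exponents of each base unit: kg: 1, m: 2, s: -2
SI base units of heat: kg·m²/s²

Answer: kg·m²/s²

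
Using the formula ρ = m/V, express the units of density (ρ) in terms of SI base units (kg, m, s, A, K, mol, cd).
Units of each symbol in ρ = m/V:
  m (mass): kg
  V (volume): m³  → in the denominator, contributes 1/m³

Multiplying the contributions: [kg] · [1/m³]
Adding exponents of each base unit: kg: 1, m: -3
SI base units of density: kg/m³

Answer: kg/m³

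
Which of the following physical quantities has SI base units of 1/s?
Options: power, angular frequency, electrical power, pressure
Checking the SI base units of each option:
  power (P = W/t): kg·m²/s³  ✗
  angular frequency (ω = 2πf): 1/s  ✓ matches
  electrical power (P = IV): kg·m²/s³  ✗
  pressure (P = F/A): kg/(m·s²)  ✗

Only angular frequency has units 1/s.

Answer: angular frequency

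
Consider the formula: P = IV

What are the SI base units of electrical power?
Units of each symbol in P = IV:
  I (current): A
  V (voltage, in volts): kg·m²/(s³·A)

Multiplying the contributions: [A] · [kg·m²/(s³·A)]
Adding exponents of each base unit: kg: 1, m: 2, s: -3
SI base units of electrical power: kg·m²/s³

Answer: kg·m²/s³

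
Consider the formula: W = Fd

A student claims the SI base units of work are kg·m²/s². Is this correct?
Units of each symbol in W = Fd:
  F (force): kg·m/s²
  d (displacement): m

Multiplying the contributions: [kg·m/s²] · [m]
Adding exponents of each base unit: kg: 1, m: 2, s: -2
SI base units of work: kg·m²/s²

The claimed units kg·m²/s² match the derived units, so the claim is correct.

Answer: Yes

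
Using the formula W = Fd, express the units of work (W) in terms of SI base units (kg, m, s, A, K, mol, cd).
Units of each symbol in W = Fd:
  F (force): kg·m/s²
  d (displacement): m

Multiplying the contributions: [kg·m/s²] · [m]
Adding exponents of each base unit: kg: 1, m: 2, s: -2
SI base units of work: kg·m²/s²

Answer: kg·m²/s²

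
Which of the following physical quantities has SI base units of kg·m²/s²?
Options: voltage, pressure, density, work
Checking the SI base units of each option:
  voltage (V = IR): kg·m²/(s³·A)  ✗
  pressure (P = F/A): kg/(m·s²)  ✗
  density (ρ = m/V): kg/m³  ✗
  work (W = Fd): kg·m²/s²  ✓ matches

Only work has units kg·m²/s².

Answer: work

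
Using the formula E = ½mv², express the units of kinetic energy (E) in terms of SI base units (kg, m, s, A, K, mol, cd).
Units of each symbol in E = ½mv²:
  m (mass): kg
  v (speed): m/s  → to the power 2, contributes m²/s²
  The factor ½ is dimensionless.

Multiplying the contributions: [kg] · [m²/s²]
Adding exponents of each base unit: kg: 1, m: 2, s: -2
SI base units of kinetic energy: kg·m²/s²

Answer: kg·m²/s²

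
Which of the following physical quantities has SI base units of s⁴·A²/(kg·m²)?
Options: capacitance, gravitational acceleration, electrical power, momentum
Checking the SI base units of each option:
  capacitance (C = Q/V): s⁴·A²/(kg·m²)  ✓ matches
  gravitational acceleration (g = GM/r²): m/s²  ✗
  electrical power (P = IV): kg·m²/s³  ✗
  momentum (p = mv): kg·m/s  ✗

Only capacitance has units s⁴·A²/(kg·m²).

Answer: capacitance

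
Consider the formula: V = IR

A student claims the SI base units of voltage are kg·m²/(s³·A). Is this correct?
Units of each symbol in V = IR:
  I (current): A
  R (resistance, in ohms): kg·m²/(s³·A²)

Multiplying the contributions: [A] · [kg·m²/(s³·A²)]
Adding exponents of each base unit: kg: 1, m: 2, s: -3, A: -1
SI base units of voltage: kg·m²/(s³·A)

The claimed units kg·m²/(s³·A) match the derived units, so the claim is correct.

Answer: Yes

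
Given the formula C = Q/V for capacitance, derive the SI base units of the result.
Units of each symbol in C = Q/V:
  Q (charge, in coulombs): s·A
  V (voltage, in volts): kg·m²/(s³·A)  → in the denominator, contributes s³·A/(kg·m²)

Multiplying the contributions: [s·A] · [s³·A/(kg·m²)]
Adding exponents of each base unit: kg: -1, m: -2, s: 4, A: 2
SI base units of capacitance: s⁴·A²/(kg·m²)

Answer: s⁴·A²/(kg·m²)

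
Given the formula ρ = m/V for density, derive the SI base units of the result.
Units of each symbol in ρ = m/V:
  m (mass): kg
  V (volume): m³  → in the denominator, contributes 1/m³

Multiplying the contributions: [kg] · [1/m³]
Adding exponents of each base unit: kg: 1, m: -3
SI base units of density: kg/m³

Answer: kg/m³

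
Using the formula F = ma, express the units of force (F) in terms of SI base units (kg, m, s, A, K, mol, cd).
Units of each symbol in F = ma:
  m (mass): kg
  a (acceleration): m/s²

Multiplying the contributions: [kg] · [m/s²]
Adding exponents of each base unit: kg: 1, m: 1, s: -2
SI base units of force: kg·m/s²

Answer: kg·m/s²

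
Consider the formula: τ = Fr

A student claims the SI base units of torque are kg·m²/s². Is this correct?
Units of each symbol in τ = Fr:
  F (force): kg·m/s²
  r (lever arm): m

Multiplying the contributions: [kg·m/s²] · [m]
Adding exponents of each base unit: kg: 1, m: 2, s: -2
SI base units of torque: kg·m²/s²

The claimed units kg·m²/s² match the derived units, so the claim is correct.

Answer: Yes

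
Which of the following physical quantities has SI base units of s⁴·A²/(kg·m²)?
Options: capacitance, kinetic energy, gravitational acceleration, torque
Checking the SI base units of each option:
  capacitance (C = Q/V): s⁴·A²/(kg·m²)  ✓ matches
  kinetic energy (E = ½mv²): kg·m²/s²  ✗
  gravitational acceleration (g = GM/r²): m/s²  ✗
  torque (τ = Fr): kg·m²/s²  ✗

Only capacitance has units s⁴·A²/(kg·m²).

Answer: capacitance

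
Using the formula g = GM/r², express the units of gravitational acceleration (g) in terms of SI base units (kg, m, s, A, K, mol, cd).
Units of each symbol in g = GM/r²:
  G (gravitational constant): m³/(kg·s²)
  M (mass): kg
  r (distance): m  → to the power 2 in the denominator, contributes 1/m²

Multiplying the contributions: [m³/(kg·s²)] · [kg] · [1/m²]
Adding exponents of each base unit: m: 1, s: -2
SI base units of gravitational acceleration: m/s²

Answer: m/s²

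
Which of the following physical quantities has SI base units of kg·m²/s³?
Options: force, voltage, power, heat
Checking the SI base units of each option:
  force (F = ma): kg·m/s²  ✗
  voltage (V = IR): kg·m²/(s³·A)  ✗
  power (P = W/t): kg·m²/s³  ✓ matches
  heat (Q = mcΔT): kg·m²/s²  ✗

Only power has units kg·m²/s³.

Answer: power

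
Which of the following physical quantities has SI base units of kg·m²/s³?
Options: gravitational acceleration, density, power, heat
Checking the SI base units of each option:
  gravitational acceleration (g = GM/r²): m/s²  ✗
  density (ρ = m/V): kg/m³  ✗
  power (P = W/t): kg·m²/s³  ✓ matches
  heat (Q = mcΔT): kg·m²/s²  ✗

Only power has units kg·m²/s³.

Answer: power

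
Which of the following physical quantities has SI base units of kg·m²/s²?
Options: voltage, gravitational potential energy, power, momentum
Checking the SI base units of each option:
  voltage (V = IR): kg·m²/(s³·A)  ✗
  gravitational potential energy (U = -GMm/r): kg·m²/s²  ✓ matches
  power (P = W/t): kg·m²/s³  ✗
  momentum (p = mv): kg·m/s  ✗

Only gravitational potential energy has units kg·m²/s².

Answer: gravitational potential energy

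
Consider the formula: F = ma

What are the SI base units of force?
Units of each symbol in F = ma:
  m (mass): kg
  a (acceleration): m/s²

Multiplying the contributions: [kg] · [m/s²]
Adding exponents of each base unit: kg: 1, m: 1, s: -2
SI base units of force: kg·m/s²

Answer: kg·m/s²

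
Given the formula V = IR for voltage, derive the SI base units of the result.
Units of each symbol in V = IR:
  I (current): A
  R (resistance, in ohms): kg·m²/(s³·A²)

Multiplying the contributions: [A] · [kg·m²/(s³·A²)]
Adding exponents of each base unit: kg: 1, m: 2, s: -3, A: -1
SI base units of voltage: kg·m²/(s³·A)

Answer: kg·m²/(s³·A)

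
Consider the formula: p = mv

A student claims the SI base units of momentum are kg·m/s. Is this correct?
Units of each symbol in p = mv:
  m (mass): kg
  v (velocity): m/s

Multiplying the contributions: [kg] · [m/s]
Adding exponents of each base unit: kg: 1, m: 1, s: -1
SI base units of momentum: kg·m/s

The claimed units kg·m/s match the derived units, so the claim is correct.

Answer: Yes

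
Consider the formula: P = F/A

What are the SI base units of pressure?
Units of each symbol in P = F/A:
  F (force): kg·m/s²
  A (area): m²  → in the denominator, contributes 1/m²

Multiplying the contributions: [kg·m/s²] · [1/m²]
Adding exponents of each base unit: kg: 1, m: -1, s: -2
SI base units of pressure: kg/(m·s²)

Answer: kg/(m·s²)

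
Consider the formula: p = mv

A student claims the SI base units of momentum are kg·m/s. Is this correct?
Units of each symbol in p = mv:
  m (mass): kg
  v (velocity): m/s

Multiplying the contributions: [kg] · [m/s]
Adding exponents of each base unit: kg: 1, m: 1, s: -1
SI base units of momentum: kg·m/s

The claimed units kg·m/s match the derived units, so the claim is correct.

Answer: Yes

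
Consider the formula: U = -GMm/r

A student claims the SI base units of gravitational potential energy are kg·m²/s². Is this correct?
Units of each symbol in U = -GMm/r:
  G (gravitational constant): m³/(kg·s²)
  M (mass): kg
  m (mass): kg
  r (distance): m  → in the denominator, contributes 1/m
  The minus sign does not affect the units.

Multiplying the contributions: [m³/(kg·s²)] · [kg] · [kg] · [1/m]
Adding exponents of each base unit: kg: 1, m: 2, s: -2
SI base units of gravitational potential energy: kg·m²/s²

The claimed units kg·m²/s² match the derived units, so the claim is correct.

Answer: Yes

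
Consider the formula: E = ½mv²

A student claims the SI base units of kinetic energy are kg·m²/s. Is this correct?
Units of each symbol in E = ½mv²:
  m (mass): kg
  v (speed): m/s  → to the power 2, contributes m²/s²
  The factor ½ is dimensionless.

Multiplying the contributions: [kg] · [m²/s²]
Adding exponents of each base unit: kg: 1, m: 2, s: -2
SI base units of kinetic energy: kg·m²/s²

The claimed units kg·m²/s (exponents kg: 1, m: 2, s: -1) do not match the derived units kg·m²/s² (exponents kg: 1, m: 2, s: -2), so the claim is incorrect.

Answer: No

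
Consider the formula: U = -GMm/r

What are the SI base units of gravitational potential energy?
Units of each symbol in U = -GMm/r:
  G (gravitational constant): m³/(kg·s²)
  M (mass): kg
  m (mass): kg
  r (distance): m  → in the denominator, contributes 1/m
  The minus sign does not affect the units.

Multiplying the contributions: [m³/(kg·s²)] · [kg] · [kg] · [1/m]
Adding exponents of each base unit: kg: 1, m: 2, s: -2
SI base units of gravitational potential energy: kg·m²/s²

Answer: kg·m²/s²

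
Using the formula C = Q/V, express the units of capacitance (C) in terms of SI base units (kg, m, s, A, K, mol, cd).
Units of each symbol in C = Q/V:
  Q (charge, in coulombs): s·A
  V (voltage, in volts): kg·m²/(s³·A)  → in the denominator, contributes s³·A/(kg·m²)

Multiplying the contributions: [s·A] · [s³·A/(kg·m²)]
Adding exponents of each base unit: kg: -1, m: -2, s: 4, A: 2
SI base units of capacitance: s⁴·A²/(kg·m²)

Answer: s⁴·A²/(kg·m²)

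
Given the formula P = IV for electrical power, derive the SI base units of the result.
Units of each symbol in P = IV:
  I (current): A
  V (voltage, in volts): kg·m²/(s³·A)

Multiplying the contributions: [A] · [kg·m²/(s³·A)]
Adding exponents of each base unit: kg: 1, m: 2, s: -3
SI base units of electrical power: kg·m²/s³

Answer: kg·m²/s³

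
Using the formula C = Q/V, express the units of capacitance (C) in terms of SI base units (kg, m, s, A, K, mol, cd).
Units of each symbol in C = Q/V:
  Q (charge, in coulombs): s·A
  V (voltage, in volts): kg·m²/(s³·A)  → in the denominator, contributes s³·A/(kg·m²)

Multiplying the contributions: [s·A] · [s³·A/(kg·m²)]
Adding exponents of each base unit: kg: -1, m: -2, s: 4, A: 2
SI base units of capacitance: s⁴·A²/(kg·m²)

Answer: s⁴·A²/(kg·m²)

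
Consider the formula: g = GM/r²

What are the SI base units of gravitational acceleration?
Units of each symbol in g = GM/r²:
  G (gravitational constant): m³/(kg·s²)
  M (mass): kg
  r (distance): m  → to the power 2 in the denominator, contributes 1/m²

Multiplying the contributions: [m³/(kg·s²)] · [kg] · [1/m²]
Adding exponents of each base unit: m: 1, s: -2
SI base units of gravitational acceleration: m/s²

Answer: m/s²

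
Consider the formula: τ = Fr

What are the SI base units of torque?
Units of each symbol in τ = Fr:
  F (force): kg·m/s²
  r (lever arm): m

Multiplying the contributions: [kg·m/s²] · [m]
Adding exponents of each base unit: kg: 1, m: 2, s: -2
SI base units of torque: kg·m²/s²

Answer: kg·m²/s²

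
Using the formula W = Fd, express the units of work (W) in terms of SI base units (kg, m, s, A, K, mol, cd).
Units of each symbol in W = Fd:
  F (force): kg·m/s²
  d (displacement): m

Multiplying the contributions: [kg·m/s²] · [m]
Adding exponents of each base unit: kg: 1, m: 2, s: -2
SI base units of work: kg·m²/s²

Answer: kg·m²/s²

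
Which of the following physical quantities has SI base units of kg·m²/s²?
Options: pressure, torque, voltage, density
Checking the SI base units of each option:
  pressure (P = F/A): kg/(m·s²)  ✗
  torque (τ = Fr): kg·m²/s²  ✓ matches
  voltage (V = IR): kg·m²/(s³·A)  ✗
  density (ρ = m/V): kg/m³  ✗

Only torque has units kg·m²/s².

Answer: torque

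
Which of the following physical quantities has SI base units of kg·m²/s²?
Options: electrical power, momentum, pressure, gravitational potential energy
Checking the SI base units of each option:
  electrical power (P = IV): kg·m²/s³  ✗
  momentum (p = mv): kg·m/s  ✗
  pressure (P = F/A): kg/(m·s²)  ✗
  gravitational potential energy (U = -GMm/r): kg·m²/s²  ✓ matches

Only gravitational potential energy has units kg·m²/s².

Answer: gravitational potential energy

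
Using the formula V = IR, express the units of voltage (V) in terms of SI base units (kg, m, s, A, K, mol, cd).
Units of each symbol in V = IR:
  I (current): A
  R (resistance, in ohms): kg·m²/(s³·A²)

Multiplying the contributions: [A] · [kg·m²/(s³·A²)]
Adding exponents of each base unit: kg: 1, m: 2, s: -3, A: -1
SI base units of voltage: kg·m²/(s³·A)

Answer: kg·m²/(s³·A)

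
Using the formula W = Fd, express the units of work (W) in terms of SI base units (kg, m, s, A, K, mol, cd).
Units of each symbol in W = Fd:
  F (force): kg·m/s²
  d (displacement): m

Multiplying the contributions: [kg·m/s²] · [m]
Adding exponents of each base unit: kg: 1, m: 2, s: -2
SI base units of work: kg·m²/s²

Answer: kg·m²/s²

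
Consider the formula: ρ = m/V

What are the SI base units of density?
Units of each symbol in ρ = m/V:
  m (mass): kg
  V (volume): m³  → in the denominator, contributes 1/m³

Multiplying the contributions: [kg] · [1/m³]
Adding exponents of each base unit: kg: 1, m: -3
SI base units of density: kg/m³

Answer: kg/m³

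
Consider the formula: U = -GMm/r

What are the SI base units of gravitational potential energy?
Units of each symbol in U = -GMm/r:
  G (gravitational constant): m³/(kg·s²)
  M (mass): kg
  m (mass): kg
  r (distance): m  → in the denominator, contributes 1/m
  The minus sign does not affect the units.

Multiplying the contributions: [m³/(kg·s²)] · [kg] · [kg] · [1/m]
Adding exponents of each base unit: kg: 1, m: 2, s: -2
SI base units of gravitational potential energy: kg·m²/s²

Answer: kg·m²/s²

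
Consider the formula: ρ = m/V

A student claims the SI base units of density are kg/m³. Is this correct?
Units of each symbol in ρ = m/V:
  m (mass): kg
  V (volume): m³  → in the denominator, contributes 1/m³

Multiplying the contributions: [kg] · [1/m³]
Adding exponents of each base unit: kg: 1, m: -3
SI base units of density: kg/m³

The claimed units kg/m³ match the derived units, so the claim is correct.

Answer: Yes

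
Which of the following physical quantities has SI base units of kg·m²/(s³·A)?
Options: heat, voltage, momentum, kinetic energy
Checking the SI base units of each option:
  heat (Q = mcΔT): kg·m²/s²  ✗
  voltage (V = IR): kg·m²/(s³·A)  ✓ matches
  momentum (p = mv): kg·m/s  ✗
  kinetic energy (E = ½mv²): kg·m²/s²  ✗

Only voltage has units kg·m²/(s³·A).

Answer: voltage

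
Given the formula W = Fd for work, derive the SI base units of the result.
Units of each symbol in W = Fd:
  F (force): kg·m/s²
  d (displacement): m

Multiplying the contributions: [kg·m/s²] · [m]
Adding exponents of each base unit: kg: 1, m: 2, s: -2
SI base units of work: kg·m²/s²

Answer: kg·m²/s²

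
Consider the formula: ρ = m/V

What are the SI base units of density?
Units of each symbol in ρ = m/V:
  m (mass): kg
  V (volume): m³  → in the denominator, contributes 1/m³

Multiplying the contributions: [kg] · [1/m³]
Adding exponents of each base unit: kg: 1, m: -3
SI base units of density: kg/m³

Answer: kg/m³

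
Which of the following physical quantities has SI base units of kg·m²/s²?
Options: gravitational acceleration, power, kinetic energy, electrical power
Checking the SI base units of each option:
  gravitational acceleration (g = GM/r²): m/s²  ✗
  power (P = W/t): kg·m²/s³  ✗
  kinetic energy (E = ½mv²): kg·m²/s²  ✓ matches
  electrical power (P = IV): kg·m²/s³  ✗

Only kinetic energy has units kg·m²/s².

Answer: kinetic energy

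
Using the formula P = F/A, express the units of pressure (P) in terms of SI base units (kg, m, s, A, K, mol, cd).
Units of each symbol in P = F/A:
  F (force): kg·m/s²
  A (area): m²  → in the denominator, contributes 1/m²

Multiplying the contributions: [kg·m/s²] · [1/m²]
Adding exponents of each base unit: kg: 1, m: -1, s: -2
SI base units of pressure: kg/(m·s²)

Answer: kg/(m·s²)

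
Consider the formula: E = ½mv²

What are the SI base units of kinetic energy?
Units of each symbol in E = ½mv²:
  m (mass): kg
  v (speed): m/s  → to the power 2, contributes m²/s²
  The factor ½ is dimensionless.

Multiplying the contributions: [kg] · [m²/s²]
Adding exponents of each base unit: kg: 1, m: 2, s: -2
SI base units of kinetic energy: kg·m²/s²

Answer: kg·m²/s²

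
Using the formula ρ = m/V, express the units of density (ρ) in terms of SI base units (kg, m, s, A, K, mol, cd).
Units of each symbol in ρ = m/V:
  m (mass): kg
  V (volume): m³  → in the denominator, contributes 1/m³

Multiplying the contributions: [kg] · [1/m³]
Adding exponents of each base unit: kg: 1, m: -3
SI base units of density: kg/m³

Answer: kg/m³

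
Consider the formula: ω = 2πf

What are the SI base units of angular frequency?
Units of each symbol in ω = 2πf:
  f (frequency): 1/s
  The factor 2π is dimensionless.

Multiplying the contributions: [1/s]
Adding exponents of each base unit: s: -1
SI base units of angular frequency: 1/s

Answer: 1/s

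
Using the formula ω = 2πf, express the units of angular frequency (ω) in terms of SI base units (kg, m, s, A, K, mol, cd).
Units of each symbol in ω = 2πf:
  f (frequency): 1/s
  The factor 2π is dimensionless.

Multiplying the contributions: [1/s]
Adding exponents of each base unit: s: -1
SI base units of angular frequency: 1/s

Answer: 1/s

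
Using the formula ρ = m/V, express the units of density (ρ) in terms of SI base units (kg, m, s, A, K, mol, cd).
Units of each symbol in ρ = m/V:
  m (mass): kg
  V (volume): m³  → in the denominator, contributes 1/m³

Multiplying the contributions: [kg] · [1/m³]
Adding exponents of each base unit: kg: 1, m: -3
SI base units of density: kg/m³

Answer: kg/m³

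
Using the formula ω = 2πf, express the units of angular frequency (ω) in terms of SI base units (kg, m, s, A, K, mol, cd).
Units of each symbol in ω = 2πf:
  f (frequency): 1/s
  The factor 2π is dimensionless.

Multiplying the contributions: [1/s]
Adding exponents of each base unit: s: -1
SI base units of angular frequency: 1/s

Answer: 1/s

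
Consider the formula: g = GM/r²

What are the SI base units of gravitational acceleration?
Units of each symbol in g = GM/r²:
  G (gravitational constant): m³/(kg·s²)
  M (mass): kg
  r (distance): m  → to the power 2 in the denominator, contributes 1/m²

Multiplying the contributions: [m³/(kg·s²)] · [kg] · [1/m²]
Adding exponents of each base unit: m: 1, s: -2
SI base units of gravitational acceleration: m/s²

Answer: m/s²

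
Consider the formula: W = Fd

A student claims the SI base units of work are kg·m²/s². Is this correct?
Units of each symbol in W = Fd:
  F (force): kg·m/s²
  d (displacement): m

Multiplying the contributions: [kg·m/s²] · [m]
Adding exponents of each base unit: kg: 1, m: 2, s: -2
SI base units of work: kg·m²/s²

The claimed units kg·m²/s² match the derived units, so the claim is correct.

Answer: Yes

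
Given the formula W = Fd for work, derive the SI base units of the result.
Units of each symbol in W = Fd:
  F (force): kg·m/s²
  d (displacement): m

Multiplying the contributions: [kg·m/s²] · [m]
Adding exponents of each base unit: kg: 1, m: 2, s: -2
SI base units of work: kg·m²/s²

Answer: kg·m²/s²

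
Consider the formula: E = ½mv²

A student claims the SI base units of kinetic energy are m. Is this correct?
Units of each symbol in E = ½mv²:
  m (mass): kg
  v (speed): m/s  → to the power 2, contributes m²/s²
  The factor ½ is dimensionless.

Multiplying the contributions: [kg] · [m²/s²]
Adding exponents of each base unit: kg: 1, m: 2, s: -2
SI base units of kinetic energy: kg·m²/s²

The claimed units m (exponents m: 1) do not match the derived units kg·m²/s² (exponents kg: 1, m: 2, s: -2), so the claim is incorrect.

Answer: No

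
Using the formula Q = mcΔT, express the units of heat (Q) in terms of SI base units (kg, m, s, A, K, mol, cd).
Units of each symbol in Q = mcΔT:
  m (mass): kg
  c (specific heat capacity, in J/(kg·K)): m²/(s²·K)
  ΔT (temperature change): K

Multiplying the contributions: [kg] · [m²/(s²·K)] · [K]
Adding exponents of each base unit: kg: 1, m: 2, s: -2
SI base units of heat: kg·m²/s²

Answer: kg·m²/s²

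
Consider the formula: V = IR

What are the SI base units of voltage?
Units of each symbol in V = IR:
  I (current): A
  R (resistance, in ohms): kg·m²/(s³·A²)

Multiplying the contributions: [A] · [kg·m²/(s³·A²)]
Adding exponents of each base unit: kg: 1, m: 2, s: -3, A: -1
SI base units of voltage: kg·m²/(s³·A)

Answer: kg·m²/(s³·A)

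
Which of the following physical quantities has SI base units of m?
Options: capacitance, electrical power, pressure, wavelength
Checking the SI base units of each option:
  capacitance (C = Q/V): s⁴·A²/(kg·m²)  ✗
  electrical power (P = IV): kg·m²/s³  ✗
  pressure (P = F/A): kg/(m·s²)  ✗
  wavelength (λ = v/f): m  ✓ matches

Only wavelength has units m.

Answer: wavelength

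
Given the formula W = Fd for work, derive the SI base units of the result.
Units of each symbol in W = Fd:
  F (force): kg·m/s²
  d (displacement): m

Multiplying the contributions: [kg·m/s²] · [m]
Adding exponents of each base unit: kg: 1, m: 2, s: -2
SI base units of work: kg·m²/s²

Answer: kg·m²/s²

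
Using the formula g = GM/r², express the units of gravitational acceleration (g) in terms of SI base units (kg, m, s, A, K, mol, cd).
Units of each symbol in g = GM/r²:
  G (gravitational constant): m³/(kg·s²)
  M (mass): kg
  r (distance): m  → to the power 2 in the denominator, contributes 1/m²

Multiplying the contributions: [m³/(kg·s²)] · [kg] · [1/m²]
Adding exponents of each base unit: m: 1, s: -2
SI base units of gravitational acceleration: m/s²

Answer: m/s²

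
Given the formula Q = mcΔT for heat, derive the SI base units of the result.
Units of each symbol in Q = mcΔT:
  m (mass): kg
  c (specific heat capacity, in J/(kg·K)): m²/(s²·K)
  ΔT (temperature change): K

Multiplying the contributions: [kg] · [m²/(s²·K)] · [K]
Adding exponents of each base unit: kg: 1, m: 2, s: -2
SI base units of heat: kg·m²/s²

Answer: kg·m²/s²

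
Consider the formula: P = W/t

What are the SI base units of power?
Units of each symbol in P = W/t:
  W (work): kg·m²/s²
  t (time): s  → in the denominator, contributes 1/s

Multiplying the contributions: [kg·m²/s²] · [1/s]
Adding exponents of each base unit: kg: 1, m: 2, s: -3
SI base units of power: kg·m²/s³

Answer: kg·m²/s³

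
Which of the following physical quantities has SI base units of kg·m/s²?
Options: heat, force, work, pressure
Checking the SI base units of each option:
  heat (Q = mcΔT): kg·m²/s²  ✗
  force (F = ma): kg·m/s²  ✓ matches
  work (W = Fd): kg·m²/s²  ✗
  pressure (P = F/A): kg/(m·s²)  ✗

Only force has units kg·m/s².

Answer: force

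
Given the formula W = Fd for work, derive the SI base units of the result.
Units of each symbol in W = Fd:
  F (force): kg·m/s²
  d (displacement): m

Multiplying the contributions: [kg·m/s²] · [m]
Adding exponents of each base unit: kg: 1, m: 2, s: -2
SI base units of work: kg·m²/s²

Answer: kg·m²/s²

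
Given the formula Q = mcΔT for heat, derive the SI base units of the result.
Units of each symbol in Q = mcΔT:
  m (mass): kg
  c (specific heat capacity, in J/(kg·K)): m²/(s²·K)
  ΔT (temperature change): K

Multiplying the contributions: [kg] · [m²/(s²·K)] · [K]
Adding exponents of each base unit: kg: 1, m: 2, s: -2
SI base units of heat: kg·m²/s²

Answer: kg·m²/s²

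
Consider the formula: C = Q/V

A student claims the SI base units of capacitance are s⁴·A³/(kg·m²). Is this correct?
Units of each symbol in C = Q/V:
  Q (charge, in coulombs): s·A
  V (voltage, in volts): kg·m²/(s³·A)  → in the denominator, contributes s³·A/(kg·m²)

Multiplying the contributions: [s·A] · [s³·A/(kg·m²)]
Adding exponents of each base unit: kg: -1, m: -2, s: 4, A: 2
SI base units of capacitance: s⁴·A²/(kg·m²)

The claimed units s⁴·A³/(kg·m²) (exponents kg: -1, m: -2, s: 4, A: 3) do not match the derived units s⁴·A²/(kg·m²) (exponents kg: -1, m: -2, s: 4, A: 2), so the claim is incorrect.

Answer: No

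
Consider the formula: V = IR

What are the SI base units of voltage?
Units of each symbol in V = IR:
  I (current): A
  R (resistance, in ohms): kg·m²/(s³·A²)

Multiplying the contributions: [A] · [kg·m²/(s³·A²)]
Adding exponents of each base unit: kg: 1, m: 2, s: -3, A: -1
SI base units of voltage: kg·m²/(s³·A)

Answer: kg·m²/(s³·A)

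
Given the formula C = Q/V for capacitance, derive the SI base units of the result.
Units of each symbol in C = Q/V:
  Q (charge, in coulombs): s·A
  V (voltage, in volts): kg·m²/(s³·A)  → in the denominator, contributes s³·A/(kg·m²)

Multiplying the contributions: [s·A] · [s³·A/(kg·m²)]
Adding exponents of each base unit: kg: -1, m: -2, s: 4, A: 2
SI base units of capacitance: s⁴·A²/(kg·m²)

Answer: s⁴·A²/(kg·m²)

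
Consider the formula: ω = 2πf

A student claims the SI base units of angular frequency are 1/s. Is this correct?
Units of each symbol in ω = 2πf:
  f (frequency): 1/s
  The factor 2π is dimensionless.

Multiplying the contributions: [1/s]
Adding exponents of each base unit: s: -1
SI base units of angular frequency: 1/s

The claimed units 1/s match the derived units, so the claim is correct.

Answer: Yes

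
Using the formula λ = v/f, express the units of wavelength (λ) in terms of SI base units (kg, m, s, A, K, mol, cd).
Units of each symbol in λ = v/f:
  v (wave speed): m/s
  f (frequency): 1/s  → in the denominator, contributes s

Multiplying the contributions: [m/s] · [s]
Adding exponents of each base unit: m: 1
SI base units of wavelength: m

Answer: m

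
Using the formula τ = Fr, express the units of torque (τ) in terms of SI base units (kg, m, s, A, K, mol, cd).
Units of each symbol in τ = Fr:
  F (force): kg·m/s²
  r (lever arm): m

Multiplying the contributions: [kg·m/s²] · [m]
Adding exponents of each base unit: kg: 1, m: 2, s: -2
SI base units of torque: kg·m²/s²

Answer: kg·m²/s²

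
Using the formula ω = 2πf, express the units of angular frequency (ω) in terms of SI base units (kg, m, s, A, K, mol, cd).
Units of each symbol in ω = 2πf:
  f (frequency): 1/s
  The factor 2π is dimensionless.

Multiplying the contributions: [1/s]
Adding exponents of each base unit: s: -1
SI base units of angular frequency: 1/s

Answer: 1/s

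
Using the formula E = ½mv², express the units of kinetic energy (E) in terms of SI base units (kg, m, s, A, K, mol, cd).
Units of each symbol in E = ½mv²:
  m (mass): kg
  v (speed): m/s  → to the power 2, contributes m²/s²
  The factor ½ is dimensionless.

Multiplying the contributions: [kg] · [m²/s²]
Adding exponents of each base unit: kg: 1, m: 2, s: -2
SI base units of kinetic energy: kg·m²/s²

Answer: kg·m²/s²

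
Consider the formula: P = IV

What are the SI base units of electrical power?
Units of each symbol in P = IV:
  I (current): A
  V (voltage, in volts): kg·m²/(s³·A)

Multiplying the contributions: [A] · [kg·m²/(s³·A)]
Adding exponents of each base unit: kg: 1, m: 2, s: -3
SI base units of electrical power: kg·m²/s³

Answer: kg·m²/s³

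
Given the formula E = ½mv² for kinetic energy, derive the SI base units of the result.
Units of each symbol in E = ½mv²:
  m (mass): kg
  v (speed): m/s  → to the power 2, contributes m²/s²
  The factor ½ is dimensionless.

Multiplying the contributions: [kg] · [m²/s²]
Adding exponents of each base unit: kg: 1, m: 2, s: -2
SI base units of kinetic energy: kg·m²/s²

Answer: kg·m²/s²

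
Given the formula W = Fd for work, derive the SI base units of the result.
Units of each symbol in W = Fd:
  F (force): kg·m/s²
  d (displacement): m

Multiplying the contributions: [kg·m/s²] · [m]
Adding exponents of each base unit: kg: 1, m: 2, s: -2
SI base units of work: kg·m²/s²

Answer: kg·m²/s²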